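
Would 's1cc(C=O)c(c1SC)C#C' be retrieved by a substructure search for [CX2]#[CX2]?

Yes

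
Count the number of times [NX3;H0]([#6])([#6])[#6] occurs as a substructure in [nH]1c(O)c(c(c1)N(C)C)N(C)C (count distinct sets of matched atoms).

[NX3;H0]([#6])([#6])[#6] is the SMARTS for a tertiary amine: a trivalent nitrogen with no H, bonded to three carbons.
The molecule carries 2 separate instances of a dimethylamino group (-N(CH3)2) meeting every constraint; each maps to a distinct set of atoms, giving 2 matches.

2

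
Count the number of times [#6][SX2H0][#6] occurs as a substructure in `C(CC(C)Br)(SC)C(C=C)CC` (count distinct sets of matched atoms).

1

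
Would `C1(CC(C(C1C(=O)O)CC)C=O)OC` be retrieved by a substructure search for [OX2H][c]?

No

The pattern [OX2H][c] describes a hydroxyl oxygen attached to an aromatic carbon — a phenol.
The closest candidate here is a methoxy ether (-OCH3), but the oxygen has H0, not H1. No other fragment satisfies the full query, so there is no match.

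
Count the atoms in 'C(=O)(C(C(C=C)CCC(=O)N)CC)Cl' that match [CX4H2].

3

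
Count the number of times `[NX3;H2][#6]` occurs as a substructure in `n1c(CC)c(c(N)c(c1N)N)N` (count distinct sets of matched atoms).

4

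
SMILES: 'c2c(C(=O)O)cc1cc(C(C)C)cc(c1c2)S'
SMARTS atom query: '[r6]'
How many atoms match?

10

The query [r6] means: r6 matches atoms in a six-membered ring.
Check the 17 heavy atoms by environment: 10× c (aromatic, in 6-ring) → match; 4× C (acyclic) → no; 2× O (acyclic) → no; 1× S (acyclic) → no.
That gives 10 matching atoms.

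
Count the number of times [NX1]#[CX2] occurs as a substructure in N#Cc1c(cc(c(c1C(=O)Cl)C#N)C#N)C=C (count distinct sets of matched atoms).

3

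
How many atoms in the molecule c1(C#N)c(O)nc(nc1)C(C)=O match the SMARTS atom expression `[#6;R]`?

4

The query [#6;R] means: carbon that is part of a ring.
Check the 12 heavy atoms by environment: 2× n (aromatic, in 6-ring) → no; 4× c (aromatic, in 6-ring) → match; 3× C (acyclic) → no; 1× N (acyclic) → no; 2× O (acyclic) → no.
That gives 4 matching atoms.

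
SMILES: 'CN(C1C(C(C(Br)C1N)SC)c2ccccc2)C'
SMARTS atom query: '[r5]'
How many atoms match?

The query [r5] means: r5 matches atoms in a five-membered ring.
Check the 18 heavy atoms by environment: 5× C (in 5-ring) → match; 1× Br (acyclic) → no; 2× N (acyclic) → no; 3× C (acyclic) → no; 6× c (aromatic, in 6-ring) → no; 1× S (acyclic) → no.
That gives 5 matching atoms.

5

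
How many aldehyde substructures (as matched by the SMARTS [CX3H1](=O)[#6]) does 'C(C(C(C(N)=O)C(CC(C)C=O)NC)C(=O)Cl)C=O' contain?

2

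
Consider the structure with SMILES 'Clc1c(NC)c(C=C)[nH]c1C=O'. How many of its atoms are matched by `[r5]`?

5

The query [r5] means: r5 matches atoms in a five-membered ring.
Check the 12 heavy atoms by environment: 1× n (aromatic, in 5-ring) → match; 4× c (aromatic, in 5-ring) → match; 4× C (acyclic) → no; 1× O (acyclic) → no; 1× Cl (acyclic) → no; 1× N (acyclic) → no.
Summing the matching environments: 1 + 4 = 5 matching atoms.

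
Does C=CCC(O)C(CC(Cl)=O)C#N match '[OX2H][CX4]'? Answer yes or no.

Yes

The pattern [OX2H][CX4] describes a hydroxyl oxygen bound to an sp3 (X4) carbon — an aliphatic alcohol.
The molecule carries a hydroxyl group (-OH), whose atoms satisfy every constraint of the query, so the pattern matches.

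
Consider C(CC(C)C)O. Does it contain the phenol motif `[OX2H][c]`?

No

The pattern [OX2H][c] describes a hydroxyl oxygen attached to an aromatic carbon — a phenol.
The closest candidate here is a hydroxyl group (-OH), but the -OH is on an aliphatic carbon, not an aromatic c. No other fragment satisfies the full query, so there is no match.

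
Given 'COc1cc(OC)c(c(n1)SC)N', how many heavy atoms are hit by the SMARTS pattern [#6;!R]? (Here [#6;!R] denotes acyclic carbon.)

The query [#6;!R] means: carbon not in any ring.
Check the 13 heavy atoms by environment: 1× n (aromatic, in 6-ring) → no; 5× c (aromatic, in 6-ring) → no; 2× O (acyclic) → no; 3× C (acyclic) → match; 1× S (acyclic) → no; 1× N (acyclic) → no.
That gives 3 matching atoms.

3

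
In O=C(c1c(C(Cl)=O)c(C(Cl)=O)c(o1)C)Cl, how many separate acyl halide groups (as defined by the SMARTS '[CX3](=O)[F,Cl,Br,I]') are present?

3

[CX3](=O)[F,Cl,Br,I] is the SMARTS for an acyl halide: a carbonyl carbon bonded to a halogen.
The molecule carries 3 separate instances of an acyl chloride (-C(=O)Cl) meeting every constraint; each maps to a distinct set of atoms, giving 3 matches.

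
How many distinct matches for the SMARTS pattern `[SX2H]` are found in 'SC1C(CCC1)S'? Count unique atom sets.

2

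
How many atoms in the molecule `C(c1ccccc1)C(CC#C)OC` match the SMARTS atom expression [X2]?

The query [X2] means: any atom with exactly two total connections (bonds + H).
Check the 13 heavy atoms by environment: 4× C (X4) → no; 1× O (X2) → match; 6× c (aromatic, X3) → no; 2× C (X2) → match.
Summing the matching environments: 1 + 2 = 3 matching atoms.

3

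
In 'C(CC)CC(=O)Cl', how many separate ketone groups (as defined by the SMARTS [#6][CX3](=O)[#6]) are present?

0

[#6][CX3](=O)[#6] is the SMARTS for a ketone: a carbonyl carbon (no H) flanked by two carbons.
No fragment in the molecule satisfies every constraint, giving 0 matches.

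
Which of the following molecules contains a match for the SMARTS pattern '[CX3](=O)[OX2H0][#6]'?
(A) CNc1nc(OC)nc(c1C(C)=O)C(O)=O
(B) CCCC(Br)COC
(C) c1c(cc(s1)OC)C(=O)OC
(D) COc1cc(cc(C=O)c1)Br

C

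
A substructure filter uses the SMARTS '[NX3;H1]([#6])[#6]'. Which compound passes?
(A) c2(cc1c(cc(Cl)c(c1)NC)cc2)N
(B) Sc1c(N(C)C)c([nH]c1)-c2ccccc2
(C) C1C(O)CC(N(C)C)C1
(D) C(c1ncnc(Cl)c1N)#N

[NX3;H1]([#6])[#6] describes a trivalent nitrogen with one H, bonded to two carbons (a secondary amine).
(A) contains an N-methylamino group (-NHCH3), which satisfies every atom and bond constraint.
(B) has a dimethylamino group (-N(CH3)2) but the nitrogen has H0, not H1.
(C) has a dimethylamino group (-N(CH3)2) but the nitrogen has H0, not H1.
(D) has a primary amino group (-NH2) but the nitrogen has H2 and only one carbon neighbour.
So the answer is (A).

A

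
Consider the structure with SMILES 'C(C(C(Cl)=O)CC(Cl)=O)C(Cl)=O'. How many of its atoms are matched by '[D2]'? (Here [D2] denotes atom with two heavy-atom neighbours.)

2

The query [D2] means: atom with exactly two heavy-atom neighbours.
Check the 12 heavy atoms by environment: 2× C (D2) → match; 4× C (D3) → no; 3× O (D1) → no; 3× Cl (D1) → no.
That gives 2 matching atoms.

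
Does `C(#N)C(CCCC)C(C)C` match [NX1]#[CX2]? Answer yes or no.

Yes

The pattern [NX1]#[CX2] describes a nitrogen triple-bonded to a two-connected carbon — a nitrile.
The molecule carries a nitrile (-C#N), whose atoms satisfy every constraint of the query, so the pattern matches.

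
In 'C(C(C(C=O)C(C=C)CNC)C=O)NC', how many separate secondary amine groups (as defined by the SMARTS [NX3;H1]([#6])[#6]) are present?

[NX3;H1]([#6])[#6] is the SMARTS for a secondary amine: a trivalent nitrogen with one H, bonded to two carbons.
The molecule carries 2 separate instances of an N-methylamino group (-NHCH3) meeting every constraint; each maps to a distinct set of atoms, giving 2 matches.

2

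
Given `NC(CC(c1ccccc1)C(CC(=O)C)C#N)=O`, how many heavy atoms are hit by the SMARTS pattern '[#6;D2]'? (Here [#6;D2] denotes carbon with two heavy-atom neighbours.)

8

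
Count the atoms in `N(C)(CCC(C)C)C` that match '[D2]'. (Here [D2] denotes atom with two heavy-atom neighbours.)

2

The query [D2] means: atom with exactly two heavy-atom neighbours.
Check the 8 heavy atoms by environment: 2× C (D2) → match; 1× C (D3) → no; 4× C (D1) → no; 1× N (D3) → no.
That gives 2 matching atoms.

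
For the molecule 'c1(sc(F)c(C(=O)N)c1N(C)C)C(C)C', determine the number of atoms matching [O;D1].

1

The query [O;D1] means: aliphatic oxygen bonded to exactly one heavy atom.
Check the 15 heavy atoms by environment: 1× s (aromatic, D2) → no; 4× c (aromatic, D3) → no; 2× C (D3) → no; 1× O (D1) → match; 1× N (D1) → no; 1× F (D1) → no; 4× C (D1) → no; 1× N (D3) → no.
That gives 1 matching atom.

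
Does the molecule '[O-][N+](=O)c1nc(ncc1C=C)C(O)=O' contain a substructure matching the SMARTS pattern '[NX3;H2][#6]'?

No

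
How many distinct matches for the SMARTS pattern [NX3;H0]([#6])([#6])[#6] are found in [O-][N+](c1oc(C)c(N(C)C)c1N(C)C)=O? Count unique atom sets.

[NX3;H0]([#6])([#6])[#6] is the SMARTS for a tertiary amine: a trivalent nitrogen with no H, bonded to three carbons.
The molecule carries 2 separate instances of a dimethylamino group (-N(CH3)2) meeting every constraint; each maps to a distinct set of atoms, giving 2 matches.

2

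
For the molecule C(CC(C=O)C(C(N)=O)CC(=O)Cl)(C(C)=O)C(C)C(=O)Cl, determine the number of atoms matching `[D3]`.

The query [D3] means: atom with exactly three heavy-atom neighbours.
Check the 21 heavy atoms by environment: 2× C (D1) → no; 8× C (D3) → match; 3× C (D2) → no; 5× O (D1) → no; 1× N (D1) → no; 2× Cl (D1) → no.
That gives 8 matching atoms.

8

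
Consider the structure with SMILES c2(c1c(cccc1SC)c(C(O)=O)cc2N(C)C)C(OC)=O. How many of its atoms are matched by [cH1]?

Check the 22 heavy atoms by environment: 6× c (aromatic, H0) → no; 4× c (aromatic, H1) → match; 2× C (H0) → no; 3× O (H0) → no; 4× C (H3) → no; 1× S (H0) → no; 1× O (H1) → no; 1× N (H0) → no.
That gives 4 matching atoms.

4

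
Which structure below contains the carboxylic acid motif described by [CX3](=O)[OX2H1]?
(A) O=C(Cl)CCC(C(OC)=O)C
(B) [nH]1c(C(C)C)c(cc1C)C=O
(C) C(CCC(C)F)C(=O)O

C

[CX3](=O)[OX2H1] describes an sp2 carbon double-bonded to O and single-bonded to an -OH oxygen (a carboxylic acid).
(A) has a methyl-ester group (-C(=O)OCH3) but the singly-bonded O has no H (OX2H0, not OX2H1).
(B) has an aldehyde (-CHO) but there is no singly-bonded oxygen on the carbonyl carbon.
(C) contains a carboxylic acid group (-C(=O)OH), which satisfies every atom and bond constraint.
So the answer is (C).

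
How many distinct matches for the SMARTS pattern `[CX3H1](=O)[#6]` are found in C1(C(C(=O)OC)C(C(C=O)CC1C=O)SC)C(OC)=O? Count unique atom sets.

[CX3H1](=O)[#6] is the SMARTS for an aldehyde: an sp2 carbon with one H, double-bonded to O and single-bonded to carbon.
The molecule carries 2 separate instances of an aldehyde (-CHO) meeting every constraint; each maps to a distinct set of atoms, giving 2 matches.

2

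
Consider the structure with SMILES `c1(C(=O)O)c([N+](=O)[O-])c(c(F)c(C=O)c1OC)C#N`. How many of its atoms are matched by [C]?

4

The query [C] means: uppercase C matches aliphatic (non-aromatic) carbon only.
Check the 19 heavy atoms by environment: 6× c (aromatic) → no; 4× C → match; 1× N → no; 5× O → no; 1× F → no; 1× N (charge +1) → no; 1× O (charge -1) → no.
That gives 4 matching atoms.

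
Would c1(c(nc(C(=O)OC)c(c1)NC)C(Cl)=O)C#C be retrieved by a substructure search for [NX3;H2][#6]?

The pattern [NX3;H2][#6] describes a trivalent nitrogen with two H attached to carbon — a primary amine.
The closest candidate here is an N-methylamino group (-NHCH3), but the nitrogen bears two carbons and only one H (H1), not H2. No other fragment satisfies the full query, so there is no match.

No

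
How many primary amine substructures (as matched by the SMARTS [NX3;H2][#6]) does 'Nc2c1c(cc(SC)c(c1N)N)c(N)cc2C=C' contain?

4

[NX3;H2][#6] is the SMARTS for a primary amine: a trivalent nitrogen with two H attached to carbon.
The molecule carries 4 separate instances of a primary amino group (-NH2) meeting every constraint; each maps to a distinct set of atoms, giving 4 matches.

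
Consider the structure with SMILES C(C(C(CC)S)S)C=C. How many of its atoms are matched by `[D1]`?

Check the 9 heavy atoms by environment: 3× C (D2) → no; 2× C (D3) → no; 2× C (D1) → match; 2× S (D1) → match.
Summing the matching environments: 2 + 2 = 4 matching atoms.

4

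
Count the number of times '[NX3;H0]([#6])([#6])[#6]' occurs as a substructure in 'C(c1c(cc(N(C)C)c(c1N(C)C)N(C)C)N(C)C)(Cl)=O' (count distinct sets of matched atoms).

4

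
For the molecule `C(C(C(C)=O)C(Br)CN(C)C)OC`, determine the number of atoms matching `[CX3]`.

The query [CX3] means: C with X3: aliphatic carbon with exactly 3 total connections.
Check the 13 heavy atoms by environment: 8× C (X4) → no; 1× Br (X1) → no; 1× O (X2) → no; 1× N (X3) → no; 1× C (X3) → match; 1× O (X1) → no.
That gives 1 matching atom.

1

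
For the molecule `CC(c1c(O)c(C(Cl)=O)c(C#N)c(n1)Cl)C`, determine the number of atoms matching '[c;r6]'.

5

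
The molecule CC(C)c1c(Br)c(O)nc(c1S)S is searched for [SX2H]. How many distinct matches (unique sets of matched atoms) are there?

2

[SX2H] is the SMARTS for a thiol: an aliphatic sulfur with two connections, one being H.
The molecule carries 2 separate instances of a thiol (-SH) meeting every constraint; each maps to a distinct set of atoms, giving 2 matches.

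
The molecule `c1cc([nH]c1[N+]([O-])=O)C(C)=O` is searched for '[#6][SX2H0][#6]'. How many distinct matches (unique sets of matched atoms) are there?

[#6][SX2H0][#6] is the SMARTS for a thioether: an aliphatic sulfur bridging two carbons with no H on the sulfur.
No fragment in the molecule satisfies every constraint, giving 0 matches.

0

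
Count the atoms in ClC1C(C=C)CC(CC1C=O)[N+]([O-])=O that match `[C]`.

9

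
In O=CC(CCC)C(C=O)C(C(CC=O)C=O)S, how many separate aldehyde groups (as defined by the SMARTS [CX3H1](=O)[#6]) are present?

4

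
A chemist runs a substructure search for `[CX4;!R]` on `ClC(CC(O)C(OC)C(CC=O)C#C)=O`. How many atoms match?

The query [CX4;!R] means: aliphatic carbon with four total connections, not in a ring.
Check the 15 heavy atoms by environment: 6× C (X4, acyclic) → match; 2× O (X2, acyclic) → no; 2× C (X2, acyclic) → no; 2× C (X3, acyclic) → no; 2× O (X1, acyclic) → no; 1× Cl (X1, acyclic) → no.
That gives 6 matching atoms.

6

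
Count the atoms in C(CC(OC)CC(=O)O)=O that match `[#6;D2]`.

3

The query [#6;D2] means: any carbon bonded to exactly two heavy atoms.
Check the 10 heavy atoms by environment: 3× C (D2) → match; 2× C (D3) → no; 3× O (D1) → no; 1× O (D2) → no; 1× C (D1) → no.
That gives 3 matching atoms.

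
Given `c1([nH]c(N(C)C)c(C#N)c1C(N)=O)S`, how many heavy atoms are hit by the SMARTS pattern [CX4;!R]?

2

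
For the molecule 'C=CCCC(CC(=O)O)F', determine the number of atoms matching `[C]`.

Check the 10 heavy atoms by environment: 7× C → match; 1× F → no; 2× O → no.
That gives 7 matching atoms.

7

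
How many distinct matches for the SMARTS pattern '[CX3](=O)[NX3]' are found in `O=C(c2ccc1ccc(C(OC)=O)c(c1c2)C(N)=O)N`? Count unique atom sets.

[CX3](=O)[NX3] is the SMARTS for an amide: a carbonyl carbon bonded to a trivalent nitrogen.
The molecule carries 2 separate instances of a primary amide (-C(=O)NH2) meeting every constraint; each maps to a distinct set of atoms, giving 2 matches.

2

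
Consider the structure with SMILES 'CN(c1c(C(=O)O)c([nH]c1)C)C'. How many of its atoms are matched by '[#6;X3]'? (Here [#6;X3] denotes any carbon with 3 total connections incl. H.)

5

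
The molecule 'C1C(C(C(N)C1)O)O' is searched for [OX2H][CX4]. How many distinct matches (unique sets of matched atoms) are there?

[OX2H][CX4] is the SMARTS for an aliphatic alcohol: a hydroxyl oxygen bound to an sp3 (X4) carbon.
The molecule carries 2 separate instances of a hydroxyl group (-OH) meeting every constraint; each maps to a distinct set of atoms, giving 2 matches.

2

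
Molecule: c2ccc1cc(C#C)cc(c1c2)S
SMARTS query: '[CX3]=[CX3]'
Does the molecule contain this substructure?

No

The pattern [CX3]=[CX3] describes a non-aromatic C=C double bond between two sp2 carbons — an alkene.
The closest candidate here is an ethynyl group (-C#CH), but the C-C bond is a triple bond, not a double bond. No other fragment satisfies the full query, so there is no match.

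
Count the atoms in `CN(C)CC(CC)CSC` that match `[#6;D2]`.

3

Check the 10 heavy atoms by environment: 3× C (D2) → match; 1× C (D3) → no; 1× N (D3) → no; 4× C (D1) → no; 1× S (D2) → no.
That gives 3 matching atoms.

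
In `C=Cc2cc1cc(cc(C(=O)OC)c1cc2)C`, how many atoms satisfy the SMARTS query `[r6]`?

The query [r6] means: r6 matches atoms in a six-membered ring.
Check the 17 heavy atoms by environment: 10× c (aromatic, in 6-ring) → match; 5× C (acyclic) → no; 2× O (acyclic) → no.
That gives 10 matching atoms.

10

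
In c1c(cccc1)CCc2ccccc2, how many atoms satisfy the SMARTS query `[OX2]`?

Check the 14 heavy atoms by environment: 2× C (X4) → no; 12× c (aromatic, X3) → no.
No environment satisfies the query, so 0 matching atoms.

0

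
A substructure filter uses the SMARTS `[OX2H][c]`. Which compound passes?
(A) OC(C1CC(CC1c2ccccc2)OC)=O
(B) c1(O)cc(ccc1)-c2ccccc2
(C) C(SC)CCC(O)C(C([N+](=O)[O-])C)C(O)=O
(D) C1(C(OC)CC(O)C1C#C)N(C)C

B

[OX2H][c] describes a hydroxyl oxygen attached to an aromatic carbon (a phenol).
(A) has a methoxy ether (-OCH3) but the oxygen has H0, not H1.
(B) contains a hydroxyl group (-OH), which satisfies every atom and bond constraint.
(C) has a hydroxyl group (-OH) but the -OH is on an aliphatic carbon, not an aromatic c.
(D) has a hydroxyl group (-OH) but the -OH is on an aliphatic carbon, not an aromatic c.
So the answer is (B).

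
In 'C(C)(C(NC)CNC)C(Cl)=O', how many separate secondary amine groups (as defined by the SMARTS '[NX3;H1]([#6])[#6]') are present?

2

[NX3;H1]([#6])[#6] is the SMARTS for a secondary amine: a trivalent nitrogen with one H, bonded to two carbons.
The molecule carries 2 separate instances of an N-methylamino group (-NHCH3) meeting every constraint; each maps to a distinct set of atoms, giving 2 matches.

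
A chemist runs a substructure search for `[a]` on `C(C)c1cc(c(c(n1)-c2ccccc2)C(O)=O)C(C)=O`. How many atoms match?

The query [a] means: a matches any aromatic atom.
Check the 20 heavy atoms by environment: 1× n (aromatic) → match; 11× c (aromatic) → match; 5× C → no; 3× O → no.
Summing the matching environments: 1 + 11 = 12 matching atoms.

12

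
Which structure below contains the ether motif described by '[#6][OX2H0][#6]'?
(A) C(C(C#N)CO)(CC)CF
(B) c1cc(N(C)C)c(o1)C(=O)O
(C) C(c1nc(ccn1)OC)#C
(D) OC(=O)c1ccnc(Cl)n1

C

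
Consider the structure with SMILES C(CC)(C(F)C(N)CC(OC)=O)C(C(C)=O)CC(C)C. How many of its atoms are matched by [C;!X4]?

2

The query [C;!X4] means: aliphatic carbon that does not have four total connections.
Check the 20 heavy atoms by environment: 13× C (X4) → no; 1× N (X3) → no; 1× F (X1) → no; 2× C (X3) → match; 2× O (X1) → no; 1× O (X2) → no.
That gives 2 matching atoms.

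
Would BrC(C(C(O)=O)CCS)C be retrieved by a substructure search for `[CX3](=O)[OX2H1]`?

The pattern [CX3](=O)[OX2H1] describes an sp2 carbon double-bonded to O and single-bonded to an -OH oxygen — a carboxylic acid.
The molecule carries a carboxylic acid group (-C(=O)OH), whose atoms satisfy every constraint of the query, so the pattern matches.

Yes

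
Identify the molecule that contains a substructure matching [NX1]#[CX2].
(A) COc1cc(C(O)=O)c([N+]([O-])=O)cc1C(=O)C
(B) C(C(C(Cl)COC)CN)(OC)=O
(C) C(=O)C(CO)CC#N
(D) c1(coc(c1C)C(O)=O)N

C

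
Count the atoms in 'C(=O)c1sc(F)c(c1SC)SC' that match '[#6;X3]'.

Check the 12 heavy atoms by environment: 1× s (aromatic, X2) → no; 4× c (aromatic, X3) → match; 2× S (X2) → no; 2× C (X4) → no; 1× C (X3) → match; 1× O (X1) → no; 1× F (X1) → no.
Summing the matching environments: 4 + 1 = 5 matching atoms.

5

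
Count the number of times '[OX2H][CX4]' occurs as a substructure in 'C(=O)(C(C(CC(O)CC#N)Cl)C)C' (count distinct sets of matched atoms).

1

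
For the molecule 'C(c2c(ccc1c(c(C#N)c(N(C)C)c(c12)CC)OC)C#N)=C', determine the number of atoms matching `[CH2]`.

2

Check the 23 heavy atoms by environment: 8× c (aromatic, H0) → no; 2× c (aromatic, H1) → no; 2× C (H2) → match; 4× C (H3) → no; 2× C (H0) → no; 3× N (H0) → no; 1× C (H1) → no; 1× O (H0) → no.
That gives 2 matching atoms.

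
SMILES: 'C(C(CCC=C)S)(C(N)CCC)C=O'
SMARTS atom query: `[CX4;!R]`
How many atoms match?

8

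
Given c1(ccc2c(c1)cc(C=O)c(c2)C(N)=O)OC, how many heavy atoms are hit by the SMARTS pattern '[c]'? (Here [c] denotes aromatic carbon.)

10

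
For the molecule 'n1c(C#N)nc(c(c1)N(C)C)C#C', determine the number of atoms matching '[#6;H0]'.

5

Check the 13 heavy atoms by environment: 2× n (aromatic, H0) → no; 3× c (aromatic, H0) → match; 1× c (aromatic, H1) → no; 2× C (H0) → match; 1× C (H1) → no; 2× N (H0) → no; 2× C (H3) → no.
Summing the matching environments: 3 + 2 = 5 matching atoms.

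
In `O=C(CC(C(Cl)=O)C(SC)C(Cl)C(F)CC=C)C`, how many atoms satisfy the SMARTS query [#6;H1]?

5

Check the 18 heavy atoms by environment: 3× C (H2) → no; 5× C (H1) → match; 1× F (H0) → no; 2× Cl (H0) → no; 2× C (H0) → no; 2× O (H0) → no; 2× C (H3) → no; 1× S (H0) → no.
That gives 5 matching atoms.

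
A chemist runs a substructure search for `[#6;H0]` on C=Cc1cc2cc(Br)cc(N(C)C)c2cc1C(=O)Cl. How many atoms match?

7

The query [#6;H0] means: any carbon with no attached hydrogen.
Check the 19 heavy atoms by environment: 6× c (aromatic, H0) → match; 4× c (aromatic, H1) → no; 1× Br (H0) → no; 1× C (H0) → match; 1× O (H0) → no; 1× Cl (H0) → no; 1× C (H1) → no; 1× C (H2) → no; 1× N (H0) → no; 2× C (H3) → no.
Summing the matching environments: 6 + 1 = 7 matching atoms.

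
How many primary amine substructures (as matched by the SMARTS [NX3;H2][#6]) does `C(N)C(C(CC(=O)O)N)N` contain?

3

[NX3;H2][#6] is the SMARTS for a primary amine: a trivalent nitrogen with two H attached to carbon.
The molecule carries 3 separate instances of a primary amino group (-NH2) meeting every constraint; each maps to a distinct set of atoms, giving 3 matches.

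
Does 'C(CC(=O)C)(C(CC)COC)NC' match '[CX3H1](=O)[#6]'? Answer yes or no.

No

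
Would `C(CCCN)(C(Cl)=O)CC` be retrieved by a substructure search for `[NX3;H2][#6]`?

The pattern [NX3;H2][#6] describes a trivalent nitrogen with two H attached to carbon — a primary amine.
The molecule carries a primary amino group (-NH2), whose atoms satisfy every constraint of the query, so the pattern matches.

Yes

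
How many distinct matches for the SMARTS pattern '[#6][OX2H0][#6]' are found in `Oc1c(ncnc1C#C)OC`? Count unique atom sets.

[#6][OX2H0][#6] is the SMARTS for an ether: an aliphatic oxygen bridging two carbons with no H on the oxygen.
Exactly one fragment in the molecule meets all constraints, giving 1 match.

1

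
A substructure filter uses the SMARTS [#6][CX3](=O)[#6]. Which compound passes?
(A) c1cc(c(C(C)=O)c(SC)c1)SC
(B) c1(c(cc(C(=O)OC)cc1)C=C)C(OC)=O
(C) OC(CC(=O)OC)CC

[#6][CX3](=O)[#6] describes a carbonyl carbon (no H) flanked by two carbons (a ketone).
(A) contains an acetyl/ketone group (-C(=O)CH3), which satisfies every atom and bond constraint.
(B) has a methyl-ester group (-C(=O)OCH3) but one neighbour of the carbonyl carbon is O, not C.
(C) has a methyl-ester group (-C(=O)OCH3) but one neighbour of the carbonyl carbon is O, not C.
So the answer is (A).

A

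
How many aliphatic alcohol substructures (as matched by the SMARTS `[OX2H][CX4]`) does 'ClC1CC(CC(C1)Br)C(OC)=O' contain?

0

[OX2H][CX4] is the SMARTS for an aliphatic alcohol: a hydroxyl oxygen bound to an sp3 (X4) carbon.
No fragment in the molecule satisfies every constraint, giving 0 matches.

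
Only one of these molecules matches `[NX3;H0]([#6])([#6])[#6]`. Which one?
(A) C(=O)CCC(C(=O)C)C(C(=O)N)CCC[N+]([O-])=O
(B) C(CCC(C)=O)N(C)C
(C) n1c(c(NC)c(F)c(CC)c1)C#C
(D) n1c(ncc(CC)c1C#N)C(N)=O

[NX3;H0]([#6])([#6])[#6] describes a trivalent nitrogen with no H, bonded to three carbons (a tertiary amine).
(A) has a primary amide (-C(=O)NH2) but the amide nitrogen has H2 and only one carbon neighbour.
(B) contains a dimethylamino group (-N(CH3)2), which satisfies every atom and bond constraint.
(C) has an N-methylamino group (-NHCH3) but the nitrogen still has one H (H1), not H0.
(D) has a primary amide (-C(=O)NH2) but the amide nitrogen has H2 and only one carbon neighbour.
So the answer is (B).

B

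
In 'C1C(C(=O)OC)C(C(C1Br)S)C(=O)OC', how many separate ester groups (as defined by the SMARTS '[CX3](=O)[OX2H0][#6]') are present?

[CX3](=O)[OX2H0][#6] is the SMARTS for an ester: a carbonyl carbon bonded to an oxygen that is itself bonded to carbon (no H on that O).
The molecule carries 2 separate instances of a methyl-ester group (-C(=O)OCH3) meeting every constraint; each maps to a distinct set of atoms, giving 2 matches.

2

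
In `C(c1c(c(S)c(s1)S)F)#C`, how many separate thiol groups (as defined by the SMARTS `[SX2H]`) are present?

2

[SX2H] is the SMARTS for a thiol: an aliphatic sulfur with two connections, one being H.
The molecule carries 2 separate instances of a thiol (-SH) meeting every constraint; each maps to a distinct set of atoms, giving 2 matches.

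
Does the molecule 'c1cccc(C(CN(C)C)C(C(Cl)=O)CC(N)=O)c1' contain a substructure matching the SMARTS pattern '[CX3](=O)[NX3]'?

Yes

The pattern [CX3](=O)[NX3] describes a carbonyl carbon bonded to a trivalent nitrogen — an amide.
The molecule carries a primary amide (-C(=O)NH2), whose atoms satisfy every constraint of the query, so the pattern matches.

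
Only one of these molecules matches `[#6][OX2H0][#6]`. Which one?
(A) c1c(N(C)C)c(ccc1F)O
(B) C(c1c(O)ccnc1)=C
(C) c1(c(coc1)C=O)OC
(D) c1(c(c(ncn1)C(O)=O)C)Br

[#6][OX2H0][#6] describes an aliphatic oxygen bridging two carbons with no H on the oxygen (an ether).
(A) has a hydroxyl group (-OH) but the oxygen has H1, not H0 bridging two carbons.
(B) has a hydroxyl group (-OH) but the oxygen has H1, not H0 bridging two carbons.
(C) contains a methoxy ether (-OCH3), which satisfies every atom and bond constraint.
(D) has a carboxylic acid group (-C(=O)OH) but the -OH oxygen has H1; the =O is OX1, not OX2.
So the answer is (C).

C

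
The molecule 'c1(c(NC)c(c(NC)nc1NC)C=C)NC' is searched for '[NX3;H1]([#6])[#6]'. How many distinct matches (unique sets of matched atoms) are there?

4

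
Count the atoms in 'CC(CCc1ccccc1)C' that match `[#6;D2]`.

7

The query [#6;D2] means: any carbon bonded to exactly two heavy atoms.
Check the 11 heavy atoms by environment: 2× C (D2) → match; 1× c (aromatic, D3) → no; 5× c (aromatic, D2) → match; 1× C (D3) → no; 2× C (D1) → no.
Summing the matching environments: 2 + 5 = 7 matching atoms.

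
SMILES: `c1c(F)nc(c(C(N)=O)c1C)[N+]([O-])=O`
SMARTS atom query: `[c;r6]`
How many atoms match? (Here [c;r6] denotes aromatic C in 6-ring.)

Check the 14 heavy atoms by environment: 1× n (aromatic, in 6-ring) → no; 5× c (aromatic, in 6-ring) → match; 2× C (acyclic) → no; 2× O (acyclic) → no; 1× N (acyclic) → no; 1× F (acyclic) → no; 1× N (charge +1, acyclic) → no; 1× O (charge -1, acyclic) → no.
That gives 5 matching atoms.

5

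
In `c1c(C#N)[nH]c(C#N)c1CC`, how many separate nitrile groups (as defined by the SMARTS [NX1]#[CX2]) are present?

[NX1]#[CX2] is the SMARTS for a nitrile: a nitrogen triple-bonded to a two-connected carbon.
The molecule carries 2 separate instances of a nitrile (-C#N) meeting every constraint; each maps to a distinct set of atoms, giving 2 matches.

2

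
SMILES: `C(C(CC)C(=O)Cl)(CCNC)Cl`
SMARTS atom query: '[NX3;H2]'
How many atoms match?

0

Check the 12 heavy atoms by environment: 2× C (H3, X4) → no; 3× C (H2, X4) → no; 2× C (H1, X4) → no; 1× N (H1, X3) → no; 1× C (H0, X3) → no; 1× O (H0, X1) → no; 2× Cl (H0, X1) → no.
No environment satisfies the query, so 0 matching atoms.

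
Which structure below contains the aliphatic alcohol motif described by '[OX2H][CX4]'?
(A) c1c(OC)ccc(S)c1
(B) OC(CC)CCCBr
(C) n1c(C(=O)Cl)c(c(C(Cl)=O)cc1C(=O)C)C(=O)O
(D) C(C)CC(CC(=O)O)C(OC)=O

B

[OX2H][CX4] describes a hydroxyl oxygen bound to an sp3 (X4) carbon (an aliphatic alcohol).
(A) has a methoxy ether (-OCH3) but the oxygen has H0 (ether), not H1.
(B) contains a hydroxyl group (-OH), which satisfies every atom and bond constraint.
(C) has a carboxylic acid group (-C(=O)OH) but the -OH is on a CX3 carbonyl carbon, not a CX4 carbon.
(D) has a carboxylic acid group (-C(=O)OH) but the -OH is on a CX3 carbonyl carbon, not a CX4 carbon.
So the answer is (B).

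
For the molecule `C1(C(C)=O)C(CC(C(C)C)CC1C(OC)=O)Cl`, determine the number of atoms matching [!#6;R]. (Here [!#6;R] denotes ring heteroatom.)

0

Check the 17 heavy atoms by environment: 6× C (in 6-ring) → no; 7× C (acyclic) → no; 3× O (acyclic) → no; 1× Cl (acyclic) → no.
No environment satisfies the query, so 0 matching atoms.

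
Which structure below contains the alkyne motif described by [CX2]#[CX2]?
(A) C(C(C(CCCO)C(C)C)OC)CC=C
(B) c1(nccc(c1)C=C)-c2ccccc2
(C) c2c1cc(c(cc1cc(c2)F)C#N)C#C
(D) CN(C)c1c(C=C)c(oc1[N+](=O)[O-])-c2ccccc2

[CX2]#[CX2] describes a carbon-carbon triple bond (an alkyne).
(A) has a vinyl group (-CH=CH2) but the C=C is a double bond; both carbons are CX3, not CX2.
(B) has a vinyl group (-CH=CH2) but the C=C is a double bond; both carbons are CX3, not CX2.
(C) contains an ethynyl group (-C#CH), which satisfies every atom and bond constraint.
(D) has a vinyl group (-CH=CH2) but the C=C is a double bond; both carbons are CX3, not CX2.
So the answer is (C).

C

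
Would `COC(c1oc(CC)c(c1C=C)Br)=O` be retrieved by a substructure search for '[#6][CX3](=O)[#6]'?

No

The pattern [#6][CX3](=O)[#6] describes a carbonyl carbon (no H) flanked by two carbons — a ketone.
The closest candidate here is a methyl-ester group (-C(=O)OCH3), but one neighbour of the carbonyl carbon is O, not C. No other fragment satisfies the full query, so there is no match.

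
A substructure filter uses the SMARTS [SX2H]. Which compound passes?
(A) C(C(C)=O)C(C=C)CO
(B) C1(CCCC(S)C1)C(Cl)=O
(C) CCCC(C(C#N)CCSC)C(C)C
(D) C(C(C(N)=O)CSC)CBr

B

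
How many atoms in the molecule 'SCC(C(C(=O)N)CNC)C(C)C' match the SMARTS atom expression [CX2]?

0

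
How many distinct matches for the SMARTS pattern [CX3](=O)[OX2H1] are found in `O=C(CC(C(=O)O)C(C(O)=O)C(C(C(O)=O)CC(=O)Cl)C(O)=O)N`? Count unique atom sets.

[CX3](=O)[OX2H1] is the SMARTS for a carboxylic acid: an sp2 carbon double-bonded to O and single-bonded to an -OH oxygen.
The molecule carries 4 separate instances of a carboxylic acid group (-C(=O)OH) meeting every constraint; each maps to a distinct set of atoms, giving 4 matches.

4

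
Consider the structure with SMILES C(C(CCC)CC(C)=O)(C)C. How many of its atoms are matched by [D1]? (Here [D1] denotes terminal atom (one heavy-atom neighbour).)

5

Check the 11 heavy atoms by environment: 3× C (D2) → no; 3× C (D3) → no; 4× C (D1) → match; 1× O (D1) → match.
Summing the matching environments: 4 + 1 = 5 matching atoms.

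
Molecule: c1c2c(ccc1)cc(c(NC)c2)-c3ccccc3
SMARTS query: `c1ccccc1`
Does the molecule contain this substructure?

Yes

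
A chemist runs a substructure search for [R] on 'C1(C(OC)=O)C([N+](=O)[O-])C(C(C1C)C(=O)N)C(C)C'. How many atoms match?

The query [R] means: R matches any atom that is part of a ring.
Check the 19 heavy atoms by environment: 5× C (in 5-ring) → match; 7× C (acyclic) → no; 4× O (acyclic) → no; 1× N (acyclic) → no; 1× N (charge +1, acyclic) → no; 1× O (charge -1, acyclic) → no.
That gives 5 matching atoms.

5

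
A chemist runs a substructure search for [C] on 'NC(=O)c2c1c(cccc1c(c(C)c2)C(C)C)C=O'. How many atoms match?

6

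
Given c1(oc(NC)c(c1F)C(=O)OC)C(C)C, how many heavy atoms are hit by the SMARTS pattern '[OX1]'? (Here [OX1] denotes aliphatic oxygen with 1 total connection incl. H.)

1

Check the 15 heavy atoms by environment: 1× o (aromatic, X2) → no; 4× c (aromatic, X3) → no; 1× C (X3) → no; 1× O (X1) → match; 1× O (X2) → no; 5× C (X4) → no; 1× N (X3) → no; 1× F (X1) → no.
That gives 1 matching atom.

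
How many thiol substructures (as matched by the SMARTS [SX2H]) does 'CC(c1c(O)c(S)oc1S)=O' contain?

[SX2H] is the SMARTS for a thiol: an aliphatic sulfur with two connections, one being H.
The molecule carries 2 separate instances of a thiol (-SH) meeting every constraint; each maps to a distinct set of atoms, giving 2 matches.

2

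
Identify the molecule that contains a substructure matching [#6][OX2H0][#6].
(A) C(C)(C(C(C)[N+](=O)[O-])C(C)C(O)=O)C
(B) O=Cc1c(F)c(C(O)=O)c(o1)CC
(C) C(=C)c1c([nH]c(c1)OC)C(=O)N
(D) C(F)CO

[#6][OX2H0][#6] describes an aliphatic oxygen bridging two carbons with no H on the oxygen (an ether).
(A) has a carboxylic acid group (-C(=O)OH) but the -OH oxygen has H1; the =O is OX1, not OX2.
(B) has a carboxylic acid group (-C(=O)OH) but the -OH oxygen has H1; the =O is OX1, not OX2.
(C) contains a methoxy ether (-OCH3), which satisfies every atom and bond constraint.
(D) has a hydroxyl group (-OH) but the oxygen has H1, not H0 bridging two carbons.
So the answer is (C).

C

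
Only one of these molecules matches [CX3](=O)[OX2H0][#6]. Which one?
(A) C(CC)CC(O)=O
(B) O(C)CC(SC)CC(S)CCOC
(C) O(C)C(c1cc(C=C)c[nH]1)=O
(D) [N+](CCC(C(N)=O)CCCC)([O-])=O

C

[CX3](=O)[OX2H0][#6] describes a carbonyl carbon bonded to an oxygen that is itself bonded to carbon (no H on that O) (an ester).
(A) has a carboxylic acid group (-C(=O)OH) but the singly-bonded O carries H (OX2H1, not H0).
(B) has a methoxy ether (-OCH3) but the ether oxygen is not adjacent to a C=O carbon.
(C) contains a methyl-ester group (-C(=O)OCH3), which satisfies every atom and bond constraint.
(D) has a primary amide (-C(=O)NH2) but the carbonyl is bonded to N, not to an O-C linkage.
So the answer is (C).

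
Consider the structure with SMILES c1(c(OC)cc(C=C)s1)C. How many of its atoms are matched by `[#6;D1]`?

3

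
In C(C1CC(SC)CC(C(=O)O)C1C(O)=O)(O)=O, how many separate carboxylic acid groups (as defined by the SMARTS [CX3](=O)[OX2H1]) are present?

3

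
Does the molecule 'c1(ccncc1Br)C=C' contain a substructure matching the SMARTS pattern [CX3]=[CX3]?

Yes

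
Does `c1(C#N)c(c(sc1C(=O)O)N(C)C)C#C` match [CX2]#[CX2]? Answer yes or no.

Yes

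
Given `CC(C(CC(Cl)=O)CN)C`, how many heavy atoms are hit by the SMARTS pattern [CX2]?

The query [CX2] means: C with X2: aliphatic carbon with exactly 2 total connections.
Check the 10 heavy atoms by environment: 6× C (X4) → no; 1× C (X3) → no; 1× O (X1) → no; 1× Cl (X1) → no; 1× N (X3) → no.
No environment satisfies the query, so 0 matching atoms.

0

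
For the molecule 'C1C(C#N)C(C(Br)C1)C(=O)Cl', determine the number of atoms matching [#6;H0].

The query [#6;H0] means: any carbon with no attached hydrogen.
Check the 11 heavy atoms by environment: 3× C (H1) → no; 2× C (H2) → no; 2× C (H0) → match; 1× N (H0) → no; 1× Br (H0) → no; 1× O (H0) → no; 1× Cl (H0) → no.
That gives 2 matching atoms.

2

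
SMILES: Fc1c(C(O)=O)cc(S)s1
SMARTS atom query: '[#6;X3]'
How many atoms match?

The query [#6;X3] means: any carbon (aromatic or not) with three total connections.
Check the 10 heavy atoms by environment: 1× s (aromatic, X2) → no; 4× c (aromatic, X3) → match; 1× F (X1) → no; 1× C (X3) → match; 1× O (X1) → no; 1× O (X2) → no; 1× S (X2) → no.
Summing the matching environments: 4 + 1 = 5 matching atoms.

5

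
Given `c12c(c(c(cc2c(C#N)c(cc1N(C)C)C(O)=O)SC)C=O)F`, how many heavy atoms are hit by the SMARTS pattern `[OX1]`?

The query [OX1] means: aliphatic oxygen with one total connection — typically a carbonyl =O or an oxide.
Check the 23 heavy atoms by environment: 10× c (aromatic, X3) → no; 1× C (X2) → no; 1× N (X1) → no; 2× C (X3) → no; 2× O (X1) → match; 1× O (X2) → no; 1× F (X1) → no; 1× N (X3) → no; 3× C (X4) → no; 1× S (X2) → no.
That gives 2 matching atoms.

2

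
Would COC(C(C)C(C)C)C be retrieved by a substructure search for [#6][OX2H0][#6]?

Yes

The pattern [#6][OX2H0][#6] describes an aliphatic oxygen bridging two carbons with no H on the oxygen — an ether.
The molecule carries a methoxy ether (-OCH3), whose atoms satisfy every constraint of the query, so the pattern matches.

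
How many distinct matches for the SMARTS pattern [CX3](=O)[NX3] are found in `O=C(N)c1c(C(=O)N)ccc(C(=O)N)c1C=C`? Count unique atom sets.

3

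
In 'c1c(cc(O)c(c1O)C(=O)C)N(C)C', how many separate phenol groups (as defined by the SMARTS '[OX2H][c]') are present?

2

[OX2H][c] is the SMARTS for a phenol: a hydroxyl oxygen attached to an aromatic carbon.
The molecule carries 2 separate instances of a hydroxyl group (-OH) meeting every constraint; each maps to a distinct set of atoms, giving 2 matches.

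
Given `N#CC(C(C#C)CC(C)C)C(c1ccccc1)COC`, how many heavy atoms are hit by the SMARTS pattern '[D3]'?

Check the 20 heavy atoms by environment: 4× C (D2) → no; 4× C (D3) → match; 1× O (D2) → no; 4× C (D1) → no; 1× c (aromatic, D3) → match; 5× c (aromatic, D2) → no; 1× N (D1) → no.
Summing the matching environments: 4 + 1 = 5 matching atoms.

5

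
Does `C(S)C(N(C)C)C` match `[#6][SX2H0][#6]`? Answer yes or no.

No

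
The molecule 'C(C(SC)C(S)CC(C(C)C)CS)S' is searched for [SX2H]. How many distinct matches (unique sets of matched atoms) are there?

[SX2H] is the SMARTS for a thiol: an aliphatic sulfur with two connections, one being H.
The molecule carries 3 separate instances of a thiol (-SH) meeting every constraint; each maps to a distinct set of atoms, giving 3 matches.

3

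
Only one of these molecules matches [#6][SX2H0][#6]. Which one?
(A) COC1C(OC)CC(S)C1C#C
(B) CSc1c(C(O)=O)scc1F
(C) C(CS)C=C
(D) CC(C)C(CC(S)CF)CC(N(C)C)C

[#6][SX2H0][#6] describes an aliphatic sulfur bridging two carbons with no H on the sulfur (a thioether).
(A) has a methoxy ether (-OCH3) but the bridging atom is O, not S.
(B) contains a methylthio ether (-SCH3), which satisfies every atom and bond constraint.
(C) has a thiol (-SH) but the sulfur has H1, not H0 bridging two carbons.
(D) has a thiol (-SH) but the sulfur has H1, not H0 bridging two carbons.
So the answer is (B).

B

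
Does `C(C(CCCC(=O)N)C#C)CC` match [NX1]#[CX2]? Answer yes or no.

No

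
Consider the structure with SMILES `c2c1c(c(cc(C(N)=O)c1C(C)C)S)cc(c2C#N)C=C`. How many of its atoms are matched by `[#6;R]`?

10

The query [#6;R] means: carbon that is part of a ring.
Check the 21 heavy atoms by environment: 10× c (aromatic, in 6-ring) → match; 7× C (acyclic) → no; 2× N (acyclic) → no; 1× S (acyclic) → no; 1× O (acyclic) → no.
That gives 10 matching atoms.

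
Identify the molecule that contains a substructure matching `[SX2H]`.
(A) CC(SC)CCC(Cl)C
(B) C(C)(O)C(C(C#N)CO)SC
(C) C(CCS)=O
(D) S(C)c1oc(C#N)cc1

C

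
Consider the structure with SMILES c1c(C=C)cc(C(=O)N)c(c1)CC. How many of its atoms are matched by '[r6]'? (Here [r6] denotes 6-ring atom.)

The query [r6] means: r6 matches atoms in a six-membered ring.
Check the 13 heavy atoms by environment: 6× c (aromatic, in 6-ring) → match; 5× C (acyclic) → no; 1× O (acyclic) → no; 1× N (acyclic) → no.
That gives 6 matching atoms.

6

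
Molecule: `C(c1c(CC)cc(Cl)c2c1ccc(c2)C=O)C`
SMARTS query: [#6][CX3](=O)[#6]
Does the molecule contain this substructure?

No

The pattern [#6][CX3](=O)[#6] describes a carbonyl carbon (no H) flanked by two carbons — a ketone.
The closest candidate here is an aldehyde (-CHO), but the carbonyl carbon has H1, so it is not flanked by two carbons. No other fragment satisfies the full query, so there is no match.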